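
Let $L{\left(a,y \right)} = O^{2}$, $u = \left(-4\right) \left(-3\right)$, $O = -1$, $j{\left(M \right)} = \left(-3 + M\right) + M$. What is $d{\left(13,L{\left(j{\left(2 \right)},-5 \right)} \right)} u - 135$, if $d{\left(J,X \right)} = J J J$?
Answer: $26229$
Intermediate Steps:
$j{\left(M \right)} = -3 + 2 M$
$u = 12$
$L{\left(a,y \right)} = 1$ ($L{\left(a,y \right)} = \left(-1\right)^{2} = 1$)
$d{\left(J,X \right)} = J^{3}$ ($d{\left(J,X \right)} = J^{2} J = J^{3}$)
$d{\left(13,L{\left(j{\left(2 \right)},-5 \right)} \right)} u - 135 = 13^{3} \cdot 12 - 135 = 2197 \cdot 12 - 135 = 26364 - 135 = 26229$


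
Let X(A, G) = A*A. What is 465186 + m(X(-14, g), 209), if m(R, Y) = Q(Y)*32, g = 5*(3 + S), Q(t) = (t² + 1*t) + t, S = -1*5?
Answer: 1876354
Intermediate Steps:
S = -5
Q(t) = t² + 2*t (Q(t) = (t² + t) + t = (t + t²) + t = t² + 2*t)
g = -10 (g = 5*(3 - 5) = 5*(-2) = -10)
X(A, G) = A²
m(R, Y) = 32*Y*(2 + Y) (m(R, Y) = (Y*(2 + Y))*32 = 32*Y*(2 + Y))
465186 + m(X(-14, g), 209) = 465186 + 32*209*(2 + 209) = 465186 + 32*209*211 = 465186 + 1411168 = 1876354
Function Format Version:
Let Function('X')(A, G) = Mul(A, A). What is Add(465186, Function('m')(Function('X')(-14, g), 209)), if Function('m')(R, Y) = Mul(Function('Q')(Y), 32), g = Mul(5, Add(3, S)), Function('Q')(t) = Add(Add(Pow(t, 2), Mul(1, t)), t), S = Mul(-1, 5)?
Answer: 1876354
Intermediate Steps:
S = -5
Function('Q')(t) = Add(Pow(t, 2), Mul(2, t)) (Function('Q')(t) = Add(Add(Pow(t, 2), t), t) = Add(Add(t, Pow(t, 2)), t) = Add(Pow(t, 2), Mul(2, t)))
g = -10 (g = Mul(5, Add(3, -5)) = Mul(5, -2) = -10)
Function('X')(A, G) = Pow(A, 2)
Function('m')(R, Y) = Mul(32, Y, Add(2, Y)) (Function('m')(R, Y) = Mul(Mul(Y, Add(2, Y)), 32) = Mul(32, Y, Add(2, Y)))
Add(465186, Function('m')(Function('X')(-14, g), 209)) = Add(465186, Mul(32, 209, Add(2, 209))) = Add(465186, Mul(32, 209, 211)) = Add(465186, 1411168) = 1876354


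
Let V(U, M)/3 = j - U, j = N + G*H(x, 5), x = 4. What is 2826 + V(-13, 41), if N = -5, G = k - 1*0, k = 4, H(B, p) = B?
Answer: 2898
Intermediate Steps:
G = 4 (G = 4 - 1*0 = 4 + 0 = 4)
j = 11 (j = -5 + 4*4 = -5 + 16 = 11)
V(U, M) = 33 - 3*U (V(U, M) = 3*(11 - U) = 33 - 3*U)
2826 + V(-13, 41) = 2826 + (33 - 3*(-13)) = 2826 + (33 + 39) = 2826 + 72 = 2898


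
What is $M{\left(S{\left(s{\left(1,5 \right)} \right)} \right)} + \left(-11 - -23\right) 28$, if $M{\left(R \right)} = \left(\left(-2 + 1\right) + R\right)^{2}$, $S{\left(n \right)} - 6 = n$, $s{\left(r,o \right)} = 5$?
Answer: $436$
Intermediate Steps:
$S{\left(n \right)} = 6 + n$
$M{\left(R \right)} = \left(-1 + R\right)^{2}$
$M{\left(S{\left(s{\left(1,5 \right)} \right)} \right)} + \left(-11 - -23\right) 28 = \left(-1 + \left(6 + 5\right)\right)^{2} + \left(-11 - -23\right) 28 = \left(-1 + 11\right)^{2} + \left(-11 + 23\right) 28 = 10^{2} + 12 \cdot 28 = 100 + 336 = 436$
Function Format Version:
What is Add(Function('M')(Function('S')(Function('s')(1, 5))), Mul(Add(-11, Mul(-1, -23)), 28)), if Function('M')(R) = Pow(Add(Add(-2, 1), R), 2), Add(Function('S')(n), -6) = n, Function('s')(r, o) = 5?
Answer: 436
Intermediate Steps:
Function('S')(n) = Add(6, n)
Function('M')(R) = Pow(Add(-1, R), 2)
Add(Function('M')(Function('S')(Function('s')(1, 5))), Mul(Add(-11, Mul(-1, -23)), 28)) = Add(Pow(Add(-1, Add(6, 5)), 2), Mul(Add(-11, Mul(-1, -23)), 28)) = Add(Pow(Add(-1, 11), 2), Mul(Add(-11, 23), 28)) = Add(Pow(10, 2), Mul(12, 28)) = Add(100, 336) = 436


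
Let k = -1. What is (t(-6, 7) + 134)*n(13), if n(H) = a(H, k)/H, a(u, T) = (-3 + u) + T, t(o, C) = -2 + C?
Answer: 1251/13 ≈ 96.231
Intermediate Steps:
a(u, T) = -3 + T + u
n(H) = (-4 + H)/H (n(H) = (-3 - 1 + H)/H = (-4 + H)/H)
(t(-6, 7) + 134)*n(13) = ((-2 + 7) + 134)*((-4 + 13)/13) = (5 + 134)*((1/13)*9) = 139*(9/13) = 1251/13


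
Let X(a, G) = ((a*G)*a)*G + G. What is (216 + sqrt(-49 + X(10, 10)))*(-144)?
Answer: -31104 - 144*sqrt(9961) ≈ -45476.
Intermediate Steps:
X(a, G) = G + G**2*a**2 (X(a, G) = ((G*a)*a)*G + G = (G*a**2)*G + G = G**2*a**2 + G = G + G**2*a**2)
(216 + sqrt(-49 + X(10, 10)))*(-144) = (216 + sqrt(-49 + 10*(1 + 10*10**2)))*(-144) = (216 + sqrt(-49 + 10*(1 + 10*100)))*(-144) = (216 + sqrt(-49 + 10*(1 + 1000)))*(-144) = (216 + sqrt(-49 + 10*1001))*(-144) = (216 + sqrt(-49 + 10010))*(-144) = (216 + sqrt(9961))*(-144) = -31104 - 144*sqrt(9961)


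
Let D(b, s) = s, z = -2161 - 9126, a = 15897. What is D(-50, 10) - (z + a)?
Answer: -4600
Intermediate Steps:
z = -11287
D(-50, 10) - (z + a) = 10 - (-11287 + 15897) = 10 - 1*4610 = 10 - 4610 = -4600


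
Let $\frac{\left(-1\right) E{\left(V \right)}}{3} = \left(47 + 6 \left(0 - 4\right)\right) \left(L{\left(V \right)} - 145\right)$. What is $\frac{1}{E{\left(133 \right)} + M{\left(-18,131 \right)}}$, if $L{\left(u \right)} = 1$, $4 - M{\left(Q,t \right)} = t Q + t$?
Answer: $\frac{1}{12167} \approx 8.219 \cdot 10^{-5}$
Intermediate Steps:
$M{\left(Q,t \right)} = 4 - t - Q t$ ($M{\left(Q,t \right)} = 4 - \left(t Q + t\right) = 4 - \left(Q t + t\right) = 4 - \left(t + Q t\right) = 4 - t - Q t$)
$E{\left(V \right)} = 9936$ ($E{\left(V \right)} = - 3 \left(47 + 6 \left(0 - 4\right)\right) \left(1 - 145\right) = - 3 \left(47 + 6 \left(-4\right)\right) \left(-144\right) = - 3 \left(47 - 24\right) \left(-144\right) = - 3 \cdot 23 \left(-144\right) = \left(-3\right) \left(-3312\right) = 9936$)
$\frac{1}{E{\left(133 \right)} + M{\left(-18,131 \right)}} = \frac{1}{9936 - \left(127 - 2358\right)} = \frac{1}{9936 + \left(4 - 131 + 2358\right)} = \frac{1}{9936 + 2231} = \frac{1}{12167}$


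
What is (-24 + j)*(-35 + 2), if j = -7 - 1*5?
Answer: 1188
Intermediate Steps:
j = -12 (j = -7 - 5 = -12)
(-24 + j)*(-35 + 2) = (-24 - 12)*(-35 + 2) = -36*(-33) = 1188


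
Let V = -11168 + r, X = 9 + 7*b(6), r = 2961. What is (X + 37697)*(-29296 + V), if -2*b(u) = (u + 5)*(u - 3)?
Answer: -2819513043/2 ≈ -1.4098e+9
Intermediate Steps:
b(u) = -(-3 + u)*(5 + u)/2 (b(u) = -(u + 5)*(u - 3)/2 = -(5 + u)*(-3 + u)/2 = -(-3 + u)*(5 + u)/2)
X = -213/2 (X = 9 + 7*(15/2 - 1*6 - ½*6²) = 9 + 7*(15/2 - 6 - ½*36) = 9 + 7*(15/2 - 6 - 18) = 9 + 7*(-33/2) = 9 - 231/2 = -213/2 ≈ -106.50)
V = -8207 (V = -11168 + 2961 = -8207)
(X + 37697)*(-29296 + V) = (-213/2 + 37697)*(-29296 - 8207) = (75181/2)*(-37503) = -2819513043/2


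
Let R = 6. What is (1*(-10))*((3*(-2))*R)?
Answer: 360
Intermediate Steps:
(1*(-10))*((3*(-2))*R) = (1*(-10))*((3*(-2))*6) = -(-60)*6 = -10*(-36) = 360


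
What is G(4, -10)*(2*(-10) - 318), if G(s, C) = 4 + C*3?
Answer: 8788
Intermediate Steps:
G(s, C) = 4 + 3*C
G(4, -10)*(2*(-10) - 318) = (4 + 3*(-10))*(2*(-10) - 318) = (4 - 30)*(-20 - 318) = -26*(-338) = 8788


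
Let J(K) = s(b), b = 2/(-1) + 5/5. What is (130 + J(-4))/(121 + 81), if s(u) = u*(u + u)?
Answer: 66/101 ≈ 0.65347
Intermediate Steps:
b = -1 (b = 2*(-1) + 5*(1/5) = -2 + 1 = -1)
s(u) = 2*u**2 (s(u) = u*(2*u) = 2*u**2)
J(K) = 2 (J(K) = 2*(-1)**2 = 2*1 = 2)
(130 + J(-4))/(121 + 81) = (130 + 2)/(121 + 81) = 132/202 = 132*(1/202) = 66/101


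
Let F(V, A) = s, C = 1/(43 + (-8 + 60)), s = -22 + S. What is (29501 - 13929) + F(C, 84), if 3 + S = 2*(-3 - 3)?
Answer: 15535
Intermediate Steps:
S = -15 (S = -3 + 2*(-3 - 3) = -3 + 2*(-6) = -3 - 12 = -15)
s = -37 (s = -22 - 15 = -37)
C = 1/95 (C = 1/(43 + 52) = 1/95 ≈ 0.010526)
F(V, A) = -37
(29501 - 13929) + F(C, 84) = (29501 - 13929) - 37 = 15572 - 37 = 15535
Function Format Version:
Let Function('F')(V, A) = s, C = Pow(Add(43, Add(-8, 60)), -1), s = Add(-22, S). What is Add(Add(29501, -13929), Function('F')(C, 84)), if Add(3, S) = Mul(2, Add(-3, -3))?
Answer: 15535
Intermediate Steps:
S = -15 (S = Add(-3, Mul(2, Add(-3, -3))) = Add(-3, Mul(2, -6)) = Add(-3, -12) = -15)
s = -37 (s = Add(-22, -15) = -37)
C = Rational(1, 95) (C = Pow(Add(43, 52), -1) = Pow(95, -1) = Rational(1, 95) ≈ 0.010526)
Function('F')(V, A) = -37
Add(Add(29501, -13929), Function('F')(C, 84)) = Add(Add(29501, -13929), -37) = Add(15572, -37) = 15535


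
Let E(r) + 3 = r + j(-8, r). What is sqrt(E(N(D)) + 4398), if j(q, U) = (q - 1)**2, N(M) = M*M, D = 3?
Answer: sqrt(4485) ≈ 66.970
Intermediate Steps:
N(M) = M**2
j(q, U) = (-1 + q)**2
E(r) = 78 + r (E(r) = -3 + (r + (-1 - 8)**2) = -3 + (r + (-9)**2) = -3 + (r + 81) = -3 + (81 + r) = 78 + r)
sqrt(E(N(D)) + 4398) = sqrt((78 + 3**2) + 4398) = sqrt((78 + 9) + 4398) = sqrt(87 + 4398) = sqrt(4485)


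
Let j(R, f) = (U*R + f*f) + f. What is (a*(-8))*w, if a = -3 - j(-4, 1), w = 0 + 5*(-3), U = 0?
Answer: -600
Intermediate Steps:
j(R, f) = f + f**2 (j(R, f) = (0*R + f*f) + f = (0 + f**2) + f = f**2 + f = f + f**2)
w = -15 (w = 0 - 15 = -15)
a = -5 (a = -3 - (1 + 1) = -3 - 2 = -5)
(a*(-8))*w = -5*(-8)*(-15) = 40*(-15) = -600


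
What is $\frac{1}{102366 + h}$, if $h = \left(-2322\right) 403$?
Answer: $- \frac{1}{833400} \approx -1.1999 \cdot 10^{-6}$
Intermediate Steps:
$h = -935766$
$\frac{1}{102366 + h} = \frac{1}{102366 - 935766} = \frac{1}{-833400} = - \frac{1}{833400}$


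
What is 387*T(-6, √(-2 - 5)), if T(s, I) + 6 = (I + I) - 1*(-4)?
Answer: -774 + 774*I*√7 ≈ -774.0 + 2047.8*I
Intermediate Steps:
T(s, I) = -2 + 2*I (T(s, I) = -6 + ((I + I) - 1*(-4)) = -6 + (2*I + 4) = -6 + (4 + 2*I) = -2 + 2*I)
387*T(-6, √(-2 - 5)) = 387*(-2 + 2*√(-2 - 5)) = 387*(-2 + 2*√(-7)) = 387*(-2 + 2*(I*√7)) = 387*(-2 + 2*I*√7) = -774 + 774*I*√7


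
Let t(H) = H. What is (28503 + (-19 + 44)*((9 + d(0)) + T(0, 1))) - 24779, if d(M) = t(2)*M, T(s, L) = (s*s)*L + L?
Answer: 3974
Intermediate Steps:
T(s, L) = L + L*s² (T(s, L) = s²*L + L = L*s² + L = L + L*s²)
d(M) = 2*M
(28503 + (-19 + 44)*((9 + d(0)) + T(0, 1))) - 24779 = (28503 + (-19 + 44)*((9 + 2*0) + 1*(1 + 0²))) - 24779 = (28503 + 25*((9 + 0) + 1*(1 + 0))) - 24779 = (28503 + 25*(9 + 1*1)) - 24779 = (28503 + 25*(9 + 1)) - 24779 = (28503 + 25*10) - 24779 = (28503 + 250) - 24779 = 28753 - 24779 = 3974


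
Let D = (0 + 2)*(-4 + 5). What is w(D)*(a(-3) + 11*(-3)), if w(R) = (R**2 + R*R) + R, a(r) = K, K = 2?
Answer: -310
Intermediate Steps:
a(r) = 2
D = 2 (D = 2*1 = 2)
w(R) = R + 2*R**2 (w(R) = (R**2 + R**2) + R = 2*R**2 + R = R + 2*R**2)
w(D)*(a(-3) + 11*(-3)) = (2*(1 + 2*2))*(2 + 11*(-3)) = (2*(1 + 4))*(2 - 33) = (2*5)*(-31) = 10*(-31) = -310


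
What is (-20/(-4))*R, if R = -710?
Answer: -3550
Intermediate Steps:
(-20/(-4))*R = -20/(-4)*(-710) = -20*(-¼)*(-710) = 5*(-710) = -3550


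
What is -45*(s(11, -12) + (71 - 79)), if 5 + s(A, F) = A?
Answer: 90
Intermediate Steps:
s(A, F) = -5 + A
-45*(s(11, -12) + (71 - 79)) = -45*((-5 + 11) + (71 - 79)) = -45*(6 - 8) = -45*(-2) = 90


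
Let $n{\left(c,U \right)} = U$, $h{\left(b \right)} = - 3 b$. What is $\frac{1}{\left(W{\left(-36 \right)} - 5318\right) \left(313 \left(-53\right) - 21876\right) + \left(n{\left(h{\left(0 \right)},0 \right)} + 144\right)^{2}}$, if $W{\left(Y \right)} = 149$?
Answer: $\frac{1}{198846321} \approx 5.029 \cdot 10^{-9}$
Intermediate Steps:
$\frac{1}{\left(W{\left(-36 \right)} - 5318\right) \left(313 \left(-53\right) - 21876\right) + \left(n{\left(h{\left(0 \right)},0 \right)} + 144\right)^{2}} = \frac{1}{\left(149 - 5318\right) \left(313 \left(-53\right) - 21876\right) + \left(0 + 144\right)^{2}} = \frac{1}{- 5169 \left(-16589 - 21876\right) + 144^{2}} = \frac{1}{\left(-5169\right) \left(-38465\right) + 20736} = \frac{1}{198825585 + 20736} = \frac{1}{198846321}$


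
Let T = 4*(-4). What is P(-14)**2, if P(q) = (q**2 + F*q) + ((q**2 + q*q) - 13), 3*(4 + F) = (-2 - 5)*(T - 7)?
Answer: 130321/9 ≈ 14480.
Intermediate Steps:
T = -16
F = 149/3 (F = -4 + ((-2 - 5)*(-16 - 7))/3 = -4 + (-7*(-23))/3 = -4 + (1/3)*161 = -4 + 161/3 = 149/3 ≈ 49.667)
P(q) = -13 + 3*q**2 + 149*q/3 (P(q) = (q**2 + 149*q/3) + ((q**2 + q*q) - 13) = (q**2 + 149*q/3) + ((q**2 + q**2) - 13) = (q**2 + 149*q/3) + (2*q**2 - 13) = (q**2 + 149*q/3) + (-13 + 2*q**2) = -13 + 3*q**2 + 149*q/3)
P(-14)**2 = (-13 + 3*(-14)**2 + (149/3)*(-14))**2 = (-13 + 3*196 - 2086/3)**2 = (-13 + 588 - 2086/3)**2 = (-361/3)**2 = 130321/9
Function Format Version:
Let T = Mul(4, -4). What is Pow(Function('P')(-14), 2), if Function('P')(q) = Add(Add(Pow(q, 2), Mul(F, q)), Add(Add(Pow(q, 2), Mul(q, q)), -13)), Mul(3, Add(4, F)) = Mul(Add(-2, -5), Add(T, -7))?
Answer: Rational(130321, 9) ≈ 14480.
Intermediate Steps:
T = -16
F = Rational(149, 3) (F = Add(-4, Mul(Rational(1, 3), Mul(Add(-2, -5), Add(-16, -7)))) = Add(-4, Mul(Rational(1, 3), Mul(-7, -23))) = Add(-4, Mul(Rational(1, 3), 161)) = Add(-4, Rational(161, 3)) = Rational(149, 3) ≈ 49.667)
Function('P')(q) = Add(-13, Mul(3, Pow(q, 2)), Mul(Rational(149, 3), q)) (Function('P')(q) = Add(Add(Pow(q, 2), Mul(Rational(149, 3), q)), Add(Add(Pow(q, 2), Mul(q, q)), -13)) = Add(Add(Pow(q, 2), Mul(Rational(149, 3), q)), Add(Add(Pow(q, 2), Pow(q, 2)), -13)) = Add(Add(Pow(q, 2), Mul(Rational(149, 3), q)), Add(Mul(2, Pow(q, 2)), -13)) = Add(Add(Pow(q, 2), Mul(Rational(149, 3), q)), Add(-13, Mul(2, Pow(q, 2)))) = Add(-13, Mul(3, Pow(q, 2)), Mul(Rational(149, 3), q)))
Pow(Function('P')(-14), 2) = Pow(Add(-13, Mul(3, Pow(-14, 2)), Mul(Rational(149, 3), -14)), 2) = Pow(Add(-13, Mul(3, 196), Rational(-2086, 3)), 2) = Pow(Add(-13, 588, Rational(-2086, 3)), 2) = Pow(Rational(-361, 3), 2) = Rational(130321, 9)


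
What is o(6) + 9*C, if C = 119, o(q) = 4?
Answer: 1075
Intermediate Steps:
o(6) + 9*C = 4 + 9*119 = 4 + 1071 = 1075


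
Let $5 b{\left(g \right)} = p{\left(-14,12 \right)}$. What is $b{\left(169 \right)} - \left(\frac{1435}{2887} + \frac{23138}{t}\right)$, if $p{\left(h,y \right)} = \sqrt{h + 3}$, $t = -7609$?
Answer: $\frac{55880491}{21967183} + \frac{i \sqrt{11}}{5} \approx 2.5438 + 0.66333 i$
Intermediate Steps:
$p{\left(h,y \right)} = \sqrt{3 + h}$
$b{\left(g \right)} = \frac{i \sqrt{11}}{5}$ ($b{\left(g \right)} = \frac{\sqrt{3 - 14}}{5} = \frac{\sqrt{-11}}{5} = \frac{i \sqrt{11}}{5}$)
$b{\left(169 \right)} - \left(\frac{1435}{2887} + \frac{23138}{t}\right) = \frac{i \sqrt{11}}{5} - \left(\frac{1435}{2887} + \frac{23138}{-7609}\right) = \frac{i \sqrt{11}}{5} - \left(1435 \cdot \frac{1}{2887} + 23138 \left(- \frac{1}{7609}\right)\right) = \frac{i \sqrt{11}}{5} - \left(\frac{1435}{2887} - \frac{23138}{7609}\right) = \frac{i \sqrt{11}}{5} - - \frac{55880491}{21967183} = \frac{i \sqrt{11}}{5} + \frac{55880491}{21967183} = \frac{55880491}{21967183} + \frac{i \sqrt{11}}{5}$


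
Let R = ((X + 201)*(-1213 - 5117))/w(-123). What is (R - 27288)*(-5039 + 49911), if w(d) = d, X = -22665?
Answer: -2177092875456/41 ≈ -5.3100e+10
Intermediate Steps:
R = -47399040/41 (R = ((-22665 + 201)*(-1213 - 5117))/(-123) = -22464*(-6330)*(-1/123) = 142197120*(-1/123) = -47399040/41 ≈ -1.1561e+6)
(R - 27288)*(-5039 + 49911) = (-47399040/41 - 27288)*(-5039 + 49911) = -48517848/41*44872 = -2177092875456/41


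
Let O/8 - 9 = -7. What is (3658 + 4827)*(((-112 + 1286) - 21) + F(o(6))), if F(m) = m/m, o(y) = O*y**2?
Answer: 9791690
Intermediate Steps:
O = 16 (O = 72 + 8*(-7) = 72 - 56 = 16)
o(y) = 16*y**2
F(m) = 1
(3658 + 4827)*(((-112 + 1286) - 21) + F(o(6))) = (3658 + 4827)*(((-112 + 1286) - 21) + 1) = 8485*((1174 - 21) + 1) = 8485*(1153 + 1) = 8485*1154 = 9791690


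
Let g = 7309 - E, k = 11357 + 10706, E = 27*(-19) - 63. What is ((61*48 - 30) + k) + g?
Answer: 32846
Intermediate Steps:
E = -576 (E = -513 - 63 = -576)
k = 22063
g = 7885 (g = 7309 - 1*(-576) = 7309 + 576 = 7885)
((61*48 - 30) + k) + g = ((61*48 - 30) + 22063) + 7885 = ((2928 - 30) + 22063) + 7885 = (2898 + 22063) + 7885 = 24961 + 7885 = 32846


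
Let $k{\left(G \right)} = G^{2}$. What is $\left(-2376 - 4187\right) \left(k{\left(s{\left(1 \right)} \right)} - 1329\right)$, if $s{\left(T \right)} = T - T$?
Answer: $8722227$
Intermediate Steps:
$s{\left(T \right)} = 0$
$\left(-2376 - 4187\right) \left(k{\left(s{\left(1 \right)} \right)} - 1329\right) = \left(-2376 - 4187\right) \left(0^{2} - 1329\right) = - 6563 \left(0 - 1329\right) = \left(-6563\right) \left(-1329\right) = 8722227$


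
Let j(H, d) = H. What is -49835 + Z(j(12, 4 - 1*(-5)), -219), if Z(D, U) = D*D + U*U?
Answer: -1730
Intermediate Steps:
Z(D, U) = D**2 + U**2
-49835 + Z(j(12, 4 - 1*(-5)), -219) = -49835 + (12**2 + (-219)**2) = -49835 + (144 + 47961) = -49835 + 48105 = -1730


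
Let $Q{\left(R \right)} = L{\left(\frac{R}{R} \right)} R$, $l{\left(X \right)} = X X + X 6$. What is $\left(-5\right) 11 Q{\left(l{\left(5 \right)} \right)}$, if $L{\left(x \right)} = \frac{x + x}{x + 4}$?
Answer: $-1210$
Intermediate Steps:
$L{\left(x \right)} = \frac{2 x}{4 + x}$
$l{\left(X \right)} = X^{2} + 6 X$
$Q{\left(R \right)} = \frac{2 R}{5}$ ($Q{\left(R \right)} = \frac{2 \frac{R}{R}}{4 + \frac{R}{R}} R = 2 \cdot 1 \frac{1}{4 + 1} R = 2 \cdot 1 \cdot \frac{1}{5} R = \frac{2 R}{5}$)
$\left(-5\right) 11 Q{\left(l{\left(5 \right)} \right)} = \left(-5\right) 11 \frac{2 \cdot 5 \left(6 + 5\right)}{5} = - 55 \frac{2 \cdot 5 \cdot 11}{5} = - 55 \cdot \frac{2}{5} \cdot 55 = \left(-55\right) 22 = -1210$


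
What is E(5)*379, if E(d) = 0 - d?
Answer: -1895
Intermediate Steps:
E(d) = -d
E(5)*379 = -1*5*379 = -5*379 = -1895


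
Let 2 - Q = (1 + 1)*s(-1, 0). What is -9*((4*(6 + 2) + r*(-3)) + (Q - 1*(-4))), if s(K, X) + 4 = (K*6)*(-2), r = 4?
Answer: -90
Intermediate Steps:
s(K, X) = -4 - 12*K (s(K, X) = -4 + (K*6)*(-2) = -4 + (6*K)*(-2) = -4 - 12*K)
Q = -14 (Q = 2 - (1 + 1)*(-4 - 12*(-1)) = 2 - 2*(-4 + 12) = 2 - 2*8 = 2 - 1*16 = 2 - 16 = -14)
-9*((4*(6 + 2) + r*(-3)) + (Q - 1*(-4))) = -9*((4*(6 + 2) + 4*(-3)) + (-14 - 1*(-4))) = -9*((4*8 - 12) + (-14 + 4)) = -9*((32 - 12) - 10) = -9*(20 - 10) = -9*10 = -90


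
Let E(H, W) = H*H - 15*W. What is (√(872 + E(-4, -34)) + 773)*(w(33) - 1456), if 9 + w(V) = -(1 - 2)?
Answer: -1131672 - 1464*√1398 ≈ -1.1864e+6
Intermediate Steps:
w(V) = -8 (w(V) = -9 - (1 - 2) = -9 - 1*(-1) = -9 + 1 = -8)
E(H, W) = H² - 15*W
(√(872 + E(-4, -34)) + 773)*(w(33) - 1456) = (√(872 + ((-4)² - 15*(-34))) + 773)*(-8 - 1456) = (√(872 + (16 + 510)) + 773)*(-1464) = (√(872 + 526) + 773)*(-1464) = (√1398 + 773)*(-1464) = (773 + √1398)*(-1464) = -1131672 - 1464*√1398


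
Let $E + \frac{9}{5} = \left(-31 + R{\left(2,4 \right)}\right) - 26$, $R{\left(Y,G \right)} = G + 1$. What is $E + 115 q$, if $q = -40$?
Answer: $- \frac{23269}{5} \approx -4653.8$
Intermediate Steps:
$R{\left(Y,G \right)} = 1 + G$
$E = - \frac{269}{5}$ ($E = - \frac{9}{5} + \left(\left(-31 + \left(1 + 4\right)\right) - 26\right) = - \frac{9}{5} + \left(\left(-31 + 5\right) - 26\right) = - \frac{9}{5} - 52 = - \frac{269}{5} \approx -53.8$)
$E + 115 q = - \frac{269}{5} + 115 \left(-40\right) = - \frac{269}{5} - 4600 = - \frac{23269}{5}$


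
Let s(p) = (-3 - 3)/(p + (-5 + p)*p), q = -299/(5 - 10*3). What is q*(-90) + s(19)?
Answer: -20452/19 ≈ -1076.4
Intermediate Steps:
q = 299/25 (q = -299/(5 - 30) = -299/(-25) = -299*(-1/25) = 299/25 ≈ 11.960)
s(p) = -6/(p + p*(-5 + p))
q*(-90) + s(19) = (299/25)*(-90) - 6/(19*(-4 + 19)) = -5382/5 - 6*1/19/15 = -5382/5 - 6*1/19*1/15 = -5382/5 - 2/95 = -20452/19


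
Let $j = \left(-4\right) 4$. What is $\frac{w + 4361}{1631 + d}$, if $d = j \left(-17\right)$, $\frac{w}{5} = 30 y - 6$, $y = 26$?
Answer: $\frac{8231}{1903} \approx 4.3253$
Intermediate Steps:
$j = -16$
$w = 3870$ ($w = 5 \left(30 \cdot 26 - 6\right) = 5 \left(780 - 6\right) = 5 \cdot 774 = 3870$)
$d = 272$ ($d = \left(-16\right) \left(-17\right) = 272$)
$\frac{w + 4361}{1631 + d} = \frac{3870 + 4361}{1631 + 272} = \frac{8231}{1903}$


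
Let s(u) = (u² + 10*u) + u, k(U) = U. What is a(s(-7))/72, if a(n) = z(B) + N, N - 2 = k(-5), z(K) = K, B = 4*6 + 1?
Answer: 11/36 ≈ 0.30556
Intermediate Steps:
B = 25 (B = 24 + 1 = 25)
N = -3 (N = 2 - 5 = -3)
s(u) = u² + 11*u
a(n) = 22 (a(n) = 25 - 3 = 22)
a(s(-7))/72 = 22/72 = 22*(1/72) = 11/36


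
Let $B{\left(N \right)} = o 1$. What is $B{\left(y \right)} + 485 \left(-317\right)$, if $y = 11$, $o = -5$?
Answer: $-153750$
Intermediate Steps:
$B{\left(N \right)} = -5$ ($B{\left(N \right)} = \left(-5\right) 1 = -5$)
$B{\left(y \right)} + 485 \left(-317\right) = -5 + 485 \left(-317\right) = -5 - 153745 = -153750$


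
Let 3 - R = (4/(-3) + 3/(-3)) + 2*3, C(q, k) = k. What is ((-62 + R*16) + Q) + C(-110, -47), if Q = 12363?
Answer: 36730/3 ≈ 12243.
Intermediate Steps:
R = -⅔ (R = 3 - ((4/(-3) + 3/(-3)) + 2*3) = 3 - ((4*(-⅓) + 3*(-⅓)) + 6) = 3 - ((-4/3 - 1) + 6) = 3 - (-7/3 + 6) = 3 - 1*11/3 = 3 - 11/3 = -⅔ ≈ -0.66667)
((-62 + R*16) + Q) + C(-110, -47) = ((-62 - ⅔*16) + 12363) - 47 = ((-62 - 32/3) + 12363) - 47 = (-218/3 + 12363) - 47 = 36871/3 - 47 = 36730/3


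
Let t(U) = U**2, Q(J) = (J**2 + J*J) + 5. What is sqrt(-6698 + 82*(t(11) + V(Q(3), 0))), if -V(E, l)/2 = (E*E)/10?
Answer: I*sqrt(136290)/5 ≈ 73.835*I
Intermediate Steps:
Q(J) = 5 + 2*J**2 (Q(J) = (J**2 + J**2) + 5 = 2*J**2 + 5 = 5 + 2*J**2)
V(E, l) = -E**2/5 (V(E, l) = -2*E*E/10 = -2*E**2/10 = -E**2/5)
sqrt(-6698 + 82*(t(11) + V(Q(3), 0))) = sqrt(-6698 + 82*(11**2 - (5 + 2*3**2)**2/5)) = sqrt(-6698 + 82*(121 - (5 + 2*9)**2/5)) = sqrt(-6698 + 82*(121 - (5 + 18)**2/5)) = sqrt(-6698 + 82*(121 - 1/5*23**2)) = sqrt(-6698 + 82*(121 - 1/5*529)) = sqrt(-6698 + 82*(121 - 529/5)) = sqrt(-6698 + 82*(76/5)) = sqrt(-6698 + 6232/5) = sqrt(-27258/5) = I*sqrt(136290)/5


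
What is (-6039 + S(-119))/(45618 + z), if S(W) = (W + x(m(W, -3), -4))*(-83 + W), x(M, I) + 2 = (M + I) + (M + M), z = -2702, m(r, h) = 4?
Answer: 16787/42916 ≈ 0.39116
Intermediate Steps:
x(M, I) = -2 + I + 3*M (x(M, I) = -2 + ((M + I) + (M + M)) = -2 + ((I + M) + 2*M) = -2 + (I + 3*M) = -2 + I + 3*M)
S(W) = (-83 + W)*(6 + W) (S(W) = (W + (-2 - 4 + 3*4))*(-83 + W) = (W + (-2 - 4 + 12))*(-83 + W) = (W + 6)*(-83 + W) = (6 + W)*(-83 + W) = (-83 + W)*(6 + W))
(-6039 + S(-119))/(45618 + z) = (-6039 + (-498 + (-119)² - 77*(-119)))/(45618 - 2702) = (-6039 + (-498 + 14161 + 9163))/42916 = (-6039 + 22826)*(1/42916) = 16787*(1/42916) = 16787/42916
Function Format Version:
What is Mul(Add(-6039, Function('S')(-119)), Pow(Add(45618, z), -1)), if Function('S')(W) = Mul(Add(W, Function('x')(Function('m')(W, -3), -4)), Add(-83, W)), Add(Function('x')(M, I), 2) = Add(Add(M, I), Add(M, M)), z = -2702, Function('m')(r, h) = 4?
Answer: Rational(16787, 42916) ≈ 0.39116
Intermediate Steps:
Function('x')(M, I) = Add(-2, I, Mul(3, M)) (Function('x')(M, I) = Add(-2, Add(Add(M, I), Add(M, M))) = Add(-2, Add(Add(I, M), Mul(2, M))) = Add(-2, Add(I, Mul(3, M))) = Add(-2, I, Mul(3, M)))
Function('S')(W) = Mul(Add(-83, W), Add(6, W)) (Function('S')(W) = Mul(Add(W, Add(-2, -4, Mul(3, 4))), Add(-83, W)) = Mul(Add(W, Add(-2, -4, 12)), Add(-83, W)) = Mul(Add(W, 6), Add(-83, W)) = Mul(Add(6, W), Add(-83, W)) = Mul(Add(-83, W), Add(6, W)))
Mul(Add(-6039, Function('S')(-119)), Pow(Add(45618, z), -1)) = Mul(Add(-6039, Add(-498, Pow(-119, 2), Mul(-77, -119))), Pow(Add(45618, -2702), -1)) = Mul(Add(-6039, Add(-498, 14161, 9163)), Pow(42916, -1)) = Mul(Add(-6039, 22826), Rational(1, 42916)) = Mul(16787, Rational(1, 42916)) = Rational(16787, 42916)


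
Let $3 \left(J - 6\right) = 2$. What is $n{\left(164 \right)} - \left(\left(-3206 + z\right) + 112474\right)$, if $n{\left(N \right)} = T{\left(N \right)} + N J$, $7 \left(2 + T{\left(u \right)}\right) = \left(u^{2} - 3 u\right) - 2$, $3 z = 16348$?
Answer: $- \frac{768980}{7} \approx -1.0985 \cdot 10^{5}$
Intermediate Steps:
$z = \frac{16348}{3}$ ($z = \frac{1}{3} \cdot 16348 = \frac{16348}{3} \approx 5449.3$)
$J = \frac{20}{3}$ ($J = 6 + \frac{1}{3} \cdot 2 = 6 + \frac{2}{3} = \frac{20}{3} \approx 6.6667$)
$T{\left(u \right)} = - \frac{16}{7} - \frac{3 u}{7} + \frac{u^{2}}{7}$ ($T{\left(u \right)} = -2 + \frac{\left(u^{2} - 3 u\right) - 2}{7} = -2 + \frac{-2 + u^{2} - 3 u}{7} = -2 - \left(\frac{2}{7} - \frac{u^{2}}{7} + \frac{3 u}{7}\right) = - \frac{16}{7} - \frac{3 u}{7} + \frac{u^{2}}{7}$)
$n{\left(N \right)} = - \frac{16}{7} + \frac{N^{2}}{7} + \frac{131 N}{21}$ ($n{\left(N \right)} = \left(- \frac{16}{7} - \frac{3 N}{7} + \frac{N^{2}}{7}\right) + N \frac{20}{3} = \left(- \frac{16}{7} - \frac{3 N}{7} + \frac{N^{2}}{7}\right) + \frac{20 N}{3} = - \frac{16}{7} + \frac{N^{2}}{7} + \frac{131 N}{21}$)
$n{\left(164 \right)} - \left(\left(-3206 + z\right) + 112474\right) = \left(- \frac{16}{7} + \frac{164^{2}}{7} + \frac{131}{21} \cdot 164\right) - \left(\left(-3206 + \frac{16348}{3}\right) + 112474\right) = \left(- \frac{16}{7} + \frac{1}{7} \cdot 26896 + \frac{21484}{21}\right) - \left(\frac{6730}{3} + 112474\right) = \left(- \frac{16}{7} + \frac{26896}{7} + \frac{21484}{21}\right) - \frac{344152}{3} = \frac{102124}{21} - \frac{344152}{3} = - \frac{768980}{7}$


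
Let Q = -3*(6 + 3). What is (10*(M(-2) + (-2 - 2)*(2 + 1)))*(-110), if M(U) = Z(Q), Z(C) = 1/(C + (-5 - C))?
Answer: 13420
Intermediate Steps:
Q = -27 (Q = -3*9 = -27)
Z(C) = -1/5 (Z(C) = 1/(-5) = -1/5)
M(U) = -1/5
(10*(M(-2) + (-2 - 2)*(2 + 1)))*(-110) = (10*(-1/5 + (-2 - 2)*(2 + 1)))*(-110) = (10*(-1/5 - 4*3))*(-110) = (10*(-1/5 - 12))*(-110) = (10*(-61/5))*(-110) = -122*(-110) = 13420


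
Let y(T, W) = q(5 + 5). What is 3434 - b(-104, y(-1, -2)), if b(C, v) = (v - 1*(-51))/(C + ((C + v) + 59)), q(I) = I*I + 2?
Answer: 161551/47 ≈ 3437.3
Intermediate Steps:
q(I) = 2 + I**2 (q(I) = I**2 + 2 = 2 + I**2)
y(T, W) = 102 (y(T, W) = 2 + (5 + 5)**2 = 2 + 10**2 = 2 + 100 = 102)
b(C, v) = (51 + v)/(59 + v + 2*C) (b(C, v) = (v + 51)/(C + (59 + C + v)) = (51 + v)/(59 + v + 2*C))
3434 - b(-104, y(-1, -2)) = 3434 - (51 + 102)/(59 + 102 + 2*(-104)) = 3434 - 153/(59 + 102 - 208) = 3434 - 153/(-47) = 3434 - (-1)*153/47 = 3434 - 1*(-153/47) = 3434 + 153/47 = 161551/47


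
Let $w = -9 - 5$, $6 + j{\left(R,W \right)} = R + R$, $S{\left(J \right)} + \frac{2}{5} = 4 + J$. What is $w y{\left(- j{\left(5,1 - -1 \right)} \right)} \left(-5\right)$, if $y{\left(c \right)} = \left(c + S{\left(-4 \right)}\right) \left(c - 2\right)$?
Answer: $1848$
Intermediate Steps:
$S{\left(J \right)} = \frac{18}{5} + J$ ($S{\left(J \right)} = - \frac{2}{5} + \left(4 + J\right) = \frac{18}{5} + J$)
$j{\left(R,W \right)} = -6 + 2 R$ ($j{\left(R,W \right)} = -6 + \left(R + R\right) = -6 + 2 R$)
$y{\left(c \right)} = \left(-2 + c\right) \left(- \frac{2}{5} + c\right)$ ($y{\left(c \right)} = \left(c + \left(\frac{18}{5} - 4\right)\right) \left(c - 2\right) = \left(c - \frac{2}{5}\right) \left(-2 + c\right) = \left(- \frac{2}{5} + c\right) \left(-2 + c\right) = \left(-2 + c\right) \left(- \frac{2}{5} + c\right)$)
$w = -14$ ($w = -9 - 5 = -14$)
$w y{\left(- j{\left(5,1 - -1 \right)} \right)} \left(-5\right) = - 14 \left(\frac{4}{5} + \left(- (-6 + 2 \cdot 5)\right)^{2} - \frac{12 \left(- (-6 + 2 \cdot 5)\right)}{5}\right) \left(-5\right) = - 14 \left(\frac{4}{5} + \left(- (-6 + 10)\right)^{2} - \frac{12 \left(- (-6 + 10)\right)}{5}\right) \left(-5\right) = - 14 \left(\frac{4}{5} + \left(\left(-1\right) 4\right)^{2} - \frac{12 \left(\left(-1\right) 4\right)}{5}\right) \left(-5\right) = - 14 \left(\frac{4}{5} + \left(-4\right)^{2} - - \frac{48}{5}\right) \left(-5\right) = - 14 \left(\frac{4}{5} + 16 + \frac{48}{5}\right) \left(-5\right) = \left(-14\right) \frac{132}{5} \left(-5\right) = \left(- \frac{1848}{5}\right) \left(-5\right) = 1848$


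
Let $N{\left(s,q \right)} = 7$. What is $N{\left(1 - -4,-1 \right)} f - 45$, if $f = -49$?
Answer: $-388$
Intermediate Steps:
$N{\left(1 - -4,-1 \right)} f - 45 = 7 \left(-49\right) - 45 = -343 - 45 = -388$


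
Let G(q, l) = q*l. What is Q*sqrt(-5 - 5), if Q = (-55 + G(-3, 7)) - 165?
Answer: -241*I*sqrt(10) ≈ -762.11*I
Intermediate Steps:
G(q, l) = l*q
Q = -241 (Q = (-55 + 7*(-3)) - 165 = (-55 - 21) - 165 = -76 - 165 = -241)
Q*sqrt(-5 - 5) = -241*sqrt(-5 - 5) = -241*I*sqrt(10)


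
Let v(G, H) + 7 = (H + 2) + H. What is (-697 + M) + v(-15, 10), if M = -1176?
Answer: -1858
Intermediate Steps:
v(G, H) = -5 + 2*H (v(G, H) = -7 + ((H + 2) + H) = -7 + ((2 + H) + H) = -7 + (2 + 2*H) = -5 + 2*H)
(-697 + M) + v(-15, 10) = (-697 - 1176) + (-5 + 2*10) = -1873 + (-5 + 20) = -1873 + 15 = -1858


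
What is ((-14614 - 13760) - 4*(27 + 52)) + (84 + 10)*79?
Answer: -21264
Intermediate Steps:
((-14614 - 13760) - 4*(27 + 52)) + (84 + 10)*79 = (-28374 - 4*79) + 94*79 = (-28374 - 316) + 7426 = -28690 + 7426 = -21264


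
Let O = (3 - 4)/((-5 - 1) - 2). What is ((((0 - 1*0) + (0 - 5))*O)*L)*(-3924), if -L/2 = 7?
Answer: -34335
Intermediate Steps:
L = -14 (L = -2*7 = -14)
O = ⅛ (O = -1/(-6 - 2) = -1/(-8) = -1*(-⅛) = ⅛ ≈ 0.12500)
((((0 - 1*0) + (0 - 5))*O)*L)*(-3924) = ((((0 - 1*0) + (0 - 5))*(⅛))*(-14))*(-3924) = ((((0 + 0) - 5)*(⅛))*(-14))*(-3924) = (((0 - 5)*(⅛))*(-14))*(-3924) = (-5*⅛*(-14))*(-3924) = -5/8*(-14)*(-3924) = (35/4)*(-3924) = -34335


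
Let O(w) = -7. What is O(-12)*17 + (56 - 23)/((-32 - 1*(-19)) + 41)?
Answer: -3299/28 ≈ -117.82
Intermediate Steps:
O(-12)*17 + (56 - 23)/((-32 - 1*(-19)) + 41) = -7*17 + (56 - 23)/((-32 - 1*(-19)) + 41) = -119 + 33/((-32 + 19) + 41) = -119 + 33/(-13 + 41) = -119 + 33/28 = -3299/28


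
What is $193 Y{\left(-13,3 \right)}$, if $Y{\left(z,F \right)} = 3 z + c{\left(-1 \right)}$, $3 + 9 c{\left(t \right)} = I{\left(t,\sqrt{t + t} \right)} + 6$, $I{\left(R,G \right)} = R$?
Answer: $- \frac{67357}{9} \approx -7484.1$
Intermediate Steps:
$c{\left(t \right)} = \frac{1}{3} + \frac{t}{9}$ ($c{\left(t \right)} = - \frac{1}{3} + \frac{t + 6}{9} = - \frac{1}{3} + \frac{6 + t}{9} = - \frac{1}{3} + \left(\frac{2}{3} + \frac{t}{9}\right) = \frac{1}{3} + \frac{t}{9}$)
$Y{\left(z,F \right)} = \frac{2}{9} + 3 z$ ($Y{\left(z,F \right)} = 3 z + \left(\frac{1}{3} + \frac{1}{9} \left(-1\right)\right) = 3 z + \left(\frac{1}{3} - \frac{1}{9}\right) = 3 z + \frac{2}{9} = \frac{2}{9} + 3 z$)
$193 Y{\left(-13,3 \right)} = 193 \left(\frac{2}{9} + 3 \left(-13\right)\right) = 193 \left(\frac{2}{9} - 39\right) = 193 \left(- \frac{349}{9}\right) = - \frac{67357}{9}$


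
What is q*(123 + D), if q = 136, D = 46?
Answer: 22984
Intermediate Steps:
q*(123 + D) = 136*(123 + 46) = 136*169 = 22984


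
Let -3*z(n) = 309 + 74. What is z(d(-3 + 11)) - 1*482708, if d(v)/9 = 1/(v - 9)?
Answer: -1448507/3 ≈ -4.8284e+5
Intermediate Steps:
d(v) = 9/(-9 + v) (d(v) = 9/(v - 9) = 9/(-9 + v))
z(n) = -383/3 (z(n) = -(309 + 74)/3 = -⅓*383 = -383/3)
z(d(-3 + 11)) - 1*482708 = -383/3 - 1*482708 = -383/3 - 482708 = -1448507/3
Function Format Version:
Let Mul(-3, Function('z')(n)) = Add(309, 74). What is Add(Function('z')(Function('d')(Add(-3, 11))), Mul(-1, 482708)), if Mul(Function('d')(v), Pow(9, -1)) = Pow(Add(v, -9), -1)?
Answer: Rational(-1448507, 3) ≈ -4.8284e+5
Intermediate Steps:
Function('d')(v) = Mul(9, Pow(Add(-9, v), -1)) (Function('d')(v) = Mul(9, Pow(Add(v, -9), -1)) = Mul(9, Pow(Add(-9, v), -1)))
Function('z')(n) = Rational(-383, 3) (Function('z')(n) = Mul(Rational(-1, 3), Add(309, 74)) = Mul(Rational(-1, 3), 383) = Rational(-383, 3))
Add(Function('z')(Function('d')(Add(-3, 11))), Mul(-1, 482708)) = Add(Rational(-383, 3), Mul(-1, 482708)) = Add(Rational(-383, 3), -482708) = Rational(-1448507, 3)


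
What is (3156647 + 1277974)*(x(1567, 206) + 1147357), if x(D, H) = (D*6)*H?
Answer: 13677120614949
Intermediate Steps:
x(D, H) = 6*D*H (x(D, H) = (6*D)*H = 6*D*H)
(3156647 + 1277974)*(x(1567, 206) + 1147357) = (3156647 + 1277974)*(6*1567*206 + 1147357) = 4434621*(1936812 + 1147357) = 4434621*3084169 = 13677120614949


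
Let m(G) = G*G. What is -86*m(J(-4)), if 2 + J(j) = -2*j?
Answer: -3096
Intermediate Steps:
J(j) = -2 - 2*j
m(G) = G²
-86*m(J(-4)) = -86*(-2 - 2*(-4))² = -86*(-2 + 8)² = -86*6² = -86*36 = -3096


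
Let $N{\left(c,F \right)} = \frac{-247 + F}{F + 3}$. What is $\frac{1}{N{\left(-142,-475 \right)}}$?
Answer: $\frac{236}{361} \approx 0.65374$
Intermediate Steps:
$N{\left(c,F \right)} = \frac{-247 + F}{3 + F}$
$\frac{1}{N{\left(-142,-475 \right)}} = \frac{1}{\frac{1}{3 - 475} \left(-247 - 475\right)} = \frac{1}{\frac{1}{-472} \left(-722\right)} = \frac{1}{\left(- \frac{1}{472}\right) \left(-722\right)} = \frac{1}{\frac{361}{236}} = \frac{236}{361}$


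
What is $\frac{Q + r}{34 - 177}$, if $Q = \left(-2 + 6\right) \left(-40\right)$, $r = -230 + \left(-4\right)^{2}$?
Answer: $\frac{34}{13} \approx 2.6154$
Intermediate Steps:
$r = -214$ ($r = -230 + 16 = -214$)
$Q = -160$ ($Q = 4 \left(-40\right) = -160$)
$\frac{Q + r}{34 - 177} = \frac{-160 - 214}{34 - 177} = - \frac{374}{-143} = \left(-374\right) \left(- \frac{1}{143}\right) = \frac{34}{13}$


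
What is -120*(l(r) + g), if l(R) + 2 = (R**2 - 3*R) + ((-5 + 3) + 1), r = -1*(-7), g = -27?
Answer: 240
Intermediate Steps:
r = 7
l(R) = -3 + R**2 - 3*R (l(R) = -2 + ((R**2 - 3*R) + ((-5 + 3) + 1)) = -2 + ((R**2 - 3*R) + (-2 + 1)) = -2 + ((R**2 - 3*R) - 1) = -2 + (-1 + R**2 - 3*R) = -3 + R**2 - 3*R)
-120*(l(r) + g) = -120*((-3 + 7**2 - 3*7) - 27) = -120*((-3 + 49 - 21) - 27) = -120*(25 - 27) = -120*(-2) = 240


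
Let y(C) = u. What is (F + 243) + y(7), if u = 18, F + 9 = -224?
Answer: 28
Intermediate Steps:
F = -233 (F = -9 - 224 = -233)
y(C) = 18
(F + 243) + y(7) = (-233 + 243) + 18 = 10 + 18 = 28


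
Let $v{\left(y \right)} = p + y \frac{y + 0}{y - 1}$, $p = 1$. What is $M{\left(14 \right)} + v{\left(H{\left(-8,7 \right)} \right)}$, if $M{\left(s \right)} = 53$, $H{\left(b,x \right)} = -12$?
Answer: $\frac{558}{13} \approx 42.923$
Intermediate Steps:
$v{\left(y \right)} = 1 + \frac{y^{2}}{-1 + y}$ ($v{\left(y \right)} = 1 + y \frac{y + 0}{y - 1} = 1 + y \frac{y}{-1 + y} = 1 + \frac{y^{2}}{-1 + y}$)
$M{\left(14 \right)} + v{\left(H{\left(-8,7 \right)} \right)} = 53 + \frac{-1 - 12 + \left(-12\right)^{2}}{-1 - 12} = 53 + \frac{-1 - 12 + 144}{-13} = 53 - \frac{131}{13} = \frac{558}{13}$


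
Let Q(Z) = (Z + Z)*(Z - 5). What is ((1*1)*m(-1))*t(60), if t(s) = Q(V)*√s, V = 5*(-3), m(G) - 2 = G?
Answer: 1200*√15 ≈ 4647.6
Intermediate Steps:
m(G) = 2 + G
V = -15
Q(Z) = 2*Z*(-5 + Z) (Q(Z) = (2*Z)*(-5 + Z) = 2*Z*(-5 + Z))
t(s) = 600*√s (t(s) = (2*(-15)*(-5 - 15))*√s = (2*(-15)*(-20))*√s = 600*√s)
((1*1)*m(-1))*t(60) = ((1*1)*(2 - 1))*(600*√60) = (1*1)*(600*(2*√15)) = 1*(1200*√15) = 1200*√15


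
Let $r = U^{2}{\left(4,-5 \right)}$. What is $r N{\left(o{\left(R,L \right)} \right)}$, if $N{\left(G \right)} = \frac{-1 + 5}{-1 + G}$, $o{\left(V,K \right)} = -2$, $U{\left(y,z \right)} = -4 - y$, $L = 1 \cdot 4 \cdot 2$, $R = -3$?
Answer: $- \frac{256}{3} \approx -85.333$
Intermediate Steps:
$L = 8$ ($L = 4 \cdot 2 = 8$)
$N{\left(G \right)} = \frac{4}{-1 + G}$
$r = 64$ ($r = \left(-4 - 4\right)^{2} = \left(-8\right)^{2} = 64$)
$r N{\left(o{\left(R,L \right)} \right)} = 64 \frac{4}{-1 - 2} = 64 \frac{4}{-3} = 64 \cdot 4 \left(- \frac{1}{3}\right) = 64 \left(- \frac{4}{3}\right) = - \frac{256}{3}$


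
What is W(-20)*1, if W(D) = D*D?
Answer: 400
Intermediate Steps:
W(D) = D²
W(-20)*1 = (-20)²*1 = 400*1 = 400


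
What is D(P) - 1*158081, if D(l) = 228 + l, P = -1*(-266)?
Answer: -157587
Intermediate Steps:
P = 266
D(P) - 1*158081 = (228 + 266) - 1*158081 = 494 - 158081 = -157587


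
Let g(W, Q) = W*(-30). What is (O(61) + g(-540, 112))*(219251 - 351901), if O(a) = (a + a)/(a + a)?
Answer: -2149062650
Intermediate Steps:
g(W, Q) = -30*W
O(a) = 1 (O(a) = (2*a)/((2*a)) = (2*a)*(1/(2*a)) = 1)
(O(61) + g(-540, 112))*(219251 - 351901) = (1 - 30*(-540))*(219251 - 351901) = (1 + 16200)*(-132650) = 16201*(-132650) = -2149062650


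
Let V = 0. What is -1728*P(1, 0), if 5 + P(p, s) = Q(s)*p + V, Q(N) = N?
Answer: 8640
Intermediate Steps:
P(p, s) = -5 + p*s (P(p, s) = -5 + (s*p + 0) = -5 + (p*s + 0) = -5 + p*s)
-1728*P(1, 0) = -1728*(-5 + 1*0) = -1728*(-5 + 0) = -1728*(-5) = 8640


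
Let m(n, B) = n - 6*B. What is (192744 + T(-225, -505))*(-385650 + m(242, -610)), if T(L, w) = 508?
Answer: -73773564496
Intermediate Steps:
(192744 + T(-225, -505))*(-385650 + m(242, -610)) = (192744 + 508)*(-385650 + (242 - 6*(-610))) = 193252*(-385650 + (242 + 3660)) = 193252*(-385650 + 3902) = 193252*(-381748) = -73773564496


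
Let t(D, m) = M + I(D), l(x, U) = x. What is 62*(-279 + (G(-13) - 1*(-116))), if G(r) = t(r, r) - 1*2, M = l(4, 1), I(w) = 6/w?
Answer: -130138/13 ≈ -10011.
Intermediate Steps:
M = 4
t(D, m) = 4 + 6/D
G(r) = 2 + 6/r (G(r) = (4 + 6/r) - 1*2 = (4 + 6/r) - 2 = 2 + 6/r)
62*(-279 + (G(-13) - 1*(-116))) = 62*(-279 + ((2 + 6/(-13)) - 1*(-116))) = 62*(-279 + ((2 + 6*(-1/13)) + 116)) = 62*(-279 + ((2 - 6/13) + 116)) = 62*(-279 + (20/13 + 116)) = 62*(-279 + 1528/13) = 62*(-2099/13) = -130138/13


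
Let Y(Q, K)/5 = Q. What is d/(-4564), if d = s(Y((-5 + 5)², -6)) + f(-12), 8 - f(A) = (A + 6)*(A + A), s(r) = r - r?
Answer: 34/1141 ≈ 0.029798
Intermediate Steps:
Y(Q, K) = 5*Q
s(r) = 0
f(A) = 8 - 2*A*(6 + A) (f(A) = 8 - (A + 6)*(A + A) = 8 - (6 + A)*2*A = 8 - 2*A*(6 + A))
d = -136 (d = 0 + (8 - 12*(-12) - 2*(-12)²) = 0 + (8 + 144 - 2*144) = 0 + (8 + 144 - 288) = 0 - 136 = -136)
d/(-4564) = -136/(-4564) = -136*(-1/4564) = 34/1141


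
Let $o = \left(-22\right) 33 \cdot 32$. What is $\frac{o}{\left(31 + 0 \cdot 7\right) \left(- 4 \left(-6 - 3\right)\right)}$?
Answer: $- \frac{1936}{93} \approx -20.817$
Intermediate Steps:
$o = -23232$ ($o = \left(-726\right) 32 = -23232$)
$\frac{o}{\left(31 + 0 \cdot 7\right) \left(- 4 \left(-6 - 3\right)\right)} = - \frac{23232}{\left(31 + 0 \cdot 7\right) \left(- 4 \left(-6 - 3\right)\right)} = - \frac{23232}{\left(31 + 0\right) \left(\left(-4\right) \left(-9\right)\right)} = - \frac{23232}{31 \cdot 36} = - \frac{23232}{1116} = \left(-23232\right) \frac{1}{1116} = - \frac{1936}{93}$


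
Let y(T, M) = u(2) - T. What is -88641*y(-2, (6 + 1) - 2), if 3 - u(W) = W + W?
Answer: -88641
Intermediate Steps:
u(W) = 3 - 2*W (u(W) = 3 - (W + W) = 3 - 2*W)
y(T, M) = -1 - T (y(T, M) = (3 - 2*2) - T = (3 - 4) - T = -1 - T)
-88641*y(-2, (6 + 1) - 2) = -88641*(-1 - 1*(-2)) = -88641*(-1 + 2) = -88641*1 = -88641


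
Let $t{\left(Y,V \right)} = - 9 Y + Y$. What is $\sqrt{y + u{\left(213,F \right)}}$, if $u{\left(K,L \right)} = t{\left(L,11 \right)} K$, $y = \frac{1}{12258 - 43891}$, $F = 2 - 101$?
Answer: $\frac{\sqrt{168805093815911}}{31633} \approx 410.73$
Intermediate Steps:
$t{\left(Y,V \right)} = - 8 Y$
$F = -99$ ($F = 2 - 101 = -99$)
$y = - \frac{1}{31633}$ ($y = \frac{1}{-31633} = - \frac{1}{31633} \approx -3.1613 \cdot 10^{-5}$)
$u{\left(K,L \right)} = - 8 K L$ ($u{\left(K,L \right)} = - 8 L K = - 8 K L$)
$\sqrt{y + u{\left(213,F \right)}} = \sqrt{- \frac{1}{31633} - 1704 \left(-99\right)} = \sqrt{- \frac{1}{31633} + 168696} = \sqrt{\frac{5336360567}{31633}} = \frac{\sqrt{168805093815911}}{31633}$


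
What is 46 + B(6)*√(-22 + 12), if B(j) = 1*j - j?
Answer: 46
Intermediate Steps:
B(j) = 0 (B(j) = j - j = 0)
46 + B(6)*√(-22 + 12) = 46 + 0*√(-22 + 12) = 46 + 0*√(-10) = 46 + 0*(I*√10) = 46 + 0 = 46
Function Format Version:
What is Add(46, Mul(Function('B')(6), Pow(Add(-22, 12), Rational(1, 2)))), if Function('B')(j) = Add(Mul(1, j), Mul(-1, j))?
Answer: 46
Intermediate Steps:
Function('B')(j) = 0 (Function('B')(j) = Add(j, Mul(-1, j)) = 0)
Add(46, Mul(Function('B')(6), Pow(Add(-22, 12), Rational(1, 2)))) = Add(46, Mul(0, Pow(Add(-22, 12), Rational(1, 2)))) = Add(46, Mul(0, Pow(-10, Rational(1, 2)))) = Add(46, Mul(0, Mul(I, Pow(10, Rational(1, 2))))) = Add(46, 0) = 46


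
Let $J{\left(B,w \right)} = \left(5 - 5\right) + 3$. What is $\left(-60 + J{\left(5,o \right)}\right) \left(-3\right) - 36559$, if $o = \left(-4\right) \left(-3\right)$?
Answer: $-36388$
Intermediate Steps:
$o = 12$
$J{\left(B,w \right)} = 3$ ($J{\left(B,w \right)} = 0 + 3 = 3$)
$\left(-60 + J{\left(5,o \right)}\right) \left(-3\right) - 36559 = \left(-60 + 3\right) \left(-3\right) - 36559 = \left(-57\right) \left(-3\right) - 36559 = 171 - 36559 = -36388$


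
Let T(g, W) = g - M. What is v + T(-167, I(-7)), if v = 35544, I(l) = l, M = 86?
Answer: 35291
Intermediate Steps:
T(g, W) = -86 + g (T(g, W) = g - 1*86 = g - 86 = -86 + g)
v + T(-167, I(-7)) = 35544 + (-86 - 167) = 35544 - 253 = 35291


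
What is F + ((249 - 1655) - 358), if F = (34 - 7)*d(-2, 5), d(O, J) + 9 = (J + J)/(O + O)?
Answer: -4149/2 ≈ -2074.5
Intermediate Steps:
d(O, J) = -9 + J/O (d(O, J) = -9 + (J + J)/(O + O) = -9 + (2*J)/((2*O)) = -9 + (2*J)*(1/(2*O)) = -9 + J/O)
F = -621/2 (F = (34 - 7)*(-9 + 5/(-2)) = 27*(-9 + 5*(-½)) = 27*(-9 - 5/2) = 27*(-23/2) = -621/2 ≈ -310.50)
F + ((249 - 1655) - 358) = -621/2 + ((249 - 1655) - 358) = -621/2 + (-1406 - 358) = -621/2 - 1764 = -4149/2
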